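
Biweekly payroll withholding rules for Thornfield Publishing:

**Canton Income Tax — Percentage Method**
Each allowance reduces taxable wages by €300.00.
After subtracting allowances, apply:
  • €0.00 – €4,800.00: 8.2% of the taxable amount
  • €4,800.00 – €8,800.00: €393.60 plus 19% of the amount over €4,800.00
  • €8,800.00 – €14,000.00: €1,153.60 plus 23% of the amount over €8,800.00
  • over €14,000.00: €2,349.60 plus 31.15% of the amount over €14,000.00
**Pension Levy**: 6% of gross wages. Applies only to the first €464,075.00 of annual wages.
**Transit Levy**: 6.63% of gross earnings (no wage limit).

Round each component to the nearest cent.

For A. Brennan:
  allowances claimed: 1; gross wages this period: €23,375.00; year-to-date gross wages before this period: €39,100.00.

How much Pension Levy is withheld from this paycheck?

Pension Levy: 6% × €23,375.00 = €1,402.50

€1,402.50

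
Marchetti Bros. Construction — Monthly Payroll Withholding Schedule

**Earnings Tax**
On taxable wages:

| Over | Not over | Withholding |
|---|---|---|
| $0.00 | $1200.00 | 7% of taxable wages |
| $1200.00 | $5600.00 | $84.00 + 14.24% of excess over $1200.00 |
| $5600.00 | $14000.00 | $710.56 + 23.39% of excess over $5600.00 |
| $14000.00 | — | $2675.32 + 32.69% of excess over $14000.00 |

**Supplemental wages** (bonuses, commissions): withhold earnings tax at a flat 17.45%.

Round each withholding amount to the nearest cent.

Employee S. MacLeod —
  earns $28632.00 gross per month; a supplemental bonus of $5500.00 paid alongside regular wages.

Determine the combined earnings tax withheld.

$8418.27

Earnings Tax: taxable = $28632.00
  $2675.32 + 32.69% × ($28632.00 − $14000.00) = $2675.32 + 32.69% × $14632.00 = $7458.52
Supplemental (17.45% flat on bonus): 17.45% × $5500.00 = $959.75
Total earnings tax: $7458.52 + $959.75 = $8418.27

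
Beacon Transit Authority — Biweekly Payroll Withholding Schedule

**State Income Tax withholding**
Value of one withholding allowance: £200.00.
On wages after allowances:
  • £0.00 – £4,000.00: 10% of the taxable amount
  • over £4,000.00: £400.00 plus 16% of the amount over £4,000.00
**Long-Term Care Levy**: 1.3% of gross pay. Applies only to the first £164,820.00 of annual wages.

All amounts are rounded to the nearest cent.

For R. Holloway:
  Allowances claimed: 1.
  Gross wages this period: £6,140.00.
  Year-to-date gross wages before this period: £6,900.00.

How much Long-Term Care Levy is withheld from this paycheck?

Long-Term Care Levy: 1.3% × £6,140.00 = £79.82

£79.82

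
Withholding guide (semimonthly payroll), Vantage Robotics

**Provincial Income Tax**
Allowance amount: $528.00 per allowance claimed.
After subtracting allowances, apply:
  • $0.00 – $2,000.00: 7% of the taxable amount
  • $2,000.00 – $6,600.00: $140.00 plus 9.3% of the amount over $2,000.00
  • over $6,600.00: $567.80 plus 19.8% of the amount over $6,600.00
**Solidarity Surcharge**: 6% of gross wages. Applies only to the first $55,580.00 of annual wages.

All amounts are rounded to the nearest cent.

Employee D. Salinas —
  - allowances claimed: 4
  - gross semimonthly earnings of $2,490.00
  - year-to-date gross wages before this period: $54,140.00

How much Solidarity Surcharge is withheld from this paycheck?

Solidarity Surcharge: cap $55,580.00 − YTD $54,140.00 = $1,440.00 subject; 6% × $1,440.00 = $86.40

$86.40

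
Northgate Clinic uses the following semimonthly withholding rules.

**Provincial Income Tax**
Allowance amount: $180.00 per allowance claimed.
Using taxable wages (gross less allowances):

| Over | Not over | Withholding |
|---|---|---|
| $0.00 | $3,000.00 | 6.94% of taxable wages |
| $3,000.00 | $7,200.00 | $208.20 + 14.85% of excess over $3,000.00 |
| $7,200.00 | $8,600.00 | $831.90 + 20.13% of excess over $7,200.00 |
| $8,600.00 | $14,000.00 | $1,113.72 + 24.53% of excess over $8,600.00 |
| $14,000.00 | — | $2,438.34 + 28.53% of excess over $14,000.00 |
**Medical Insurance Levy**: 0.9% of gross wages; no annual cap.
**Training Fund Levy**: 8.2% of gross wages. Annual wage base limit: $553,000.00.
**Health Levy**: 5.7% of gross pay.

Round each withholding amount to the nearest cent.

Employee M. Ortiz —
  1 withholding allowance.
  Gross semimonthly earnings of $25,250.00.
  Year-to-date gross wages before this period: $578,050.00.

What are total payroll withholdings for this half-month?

Provincial Income Tax: taxable = $25,250.00 − 1×$180.00 = $25,070.00
  $2,438.34 + 28.53% × ($25,070.00 − $14,000.00) = $2,438.34 + 28.53% × $11,070.00 = $5,596.61
Medical Insurance Levy: 0.9% × $25,250.00 = $227.25
Training Fund Levy: YTD $578,050.00 ≥ cap $553,000.00 → $0.00
Health Levy: 5.7% × $25,250.00 = $1,439.25
Total: $5,596.61 + $227.25 + $0.00 + $1,439.25 = $7,263.11

$7,263.11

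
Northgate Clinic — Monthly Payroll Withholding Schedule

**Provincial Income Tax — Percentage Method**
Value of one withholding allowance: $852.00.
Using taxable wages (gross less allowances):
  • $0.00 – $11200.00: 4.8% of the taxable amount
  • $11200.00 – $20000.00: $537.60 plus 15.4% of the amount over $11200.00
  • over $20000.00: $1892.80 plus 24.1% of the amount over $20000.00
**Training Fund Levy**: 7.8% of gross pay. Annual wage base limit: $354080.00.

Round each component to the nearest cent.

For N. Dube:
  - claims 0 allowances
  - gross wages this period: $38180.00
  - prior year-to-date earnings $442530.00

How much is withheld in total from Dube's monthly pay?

Provincial Income Tax: taxable = $38180.00
  $1892.80 + 24.1% × ($38180.00 − $20000.00) = $1892.80 + 24.1% × $18180.00 = $6274.18
Training Fund Levy: YTD $442530.00 ≥ cap $354080.00 → $0.00
Total: $6274.18 + $0.00 = $6274.18

$6274.18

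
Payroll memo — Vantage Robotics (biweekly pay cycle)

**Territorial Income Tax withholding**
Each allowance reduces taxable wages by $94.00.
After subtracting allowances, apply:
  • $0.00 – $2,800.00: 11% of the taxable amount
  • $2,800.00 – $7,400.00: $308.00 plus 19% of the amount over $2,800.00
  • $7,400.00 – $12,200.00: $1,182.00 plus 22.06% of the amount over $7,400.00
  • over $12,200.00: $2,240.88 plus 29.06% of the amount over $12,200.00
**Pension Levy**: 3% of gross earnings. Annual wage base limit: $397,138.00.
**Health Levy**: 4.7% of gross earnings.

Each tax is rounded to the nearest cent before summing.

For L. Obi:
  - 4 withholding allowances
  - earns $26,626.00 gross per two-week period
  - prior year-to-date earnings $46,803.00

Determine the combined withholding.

$8,374.01

Territorial Income Tax: taxable = $26,626.00 − 4×$94.00 = $26,250.00
  $2,240.88 + 29.06% × ($26,250.00 − $12,200.00) = $2,240.88 + 29.06% × $14,050.00 = $6,323.81
Pension Levy: 3% × $26,626.00 = $798.78
Health Levy: 4.7% × $26,626.00 = $1,251.42
Total: $6,323.81 + $798.78 + $1,251.42 = $8,374.01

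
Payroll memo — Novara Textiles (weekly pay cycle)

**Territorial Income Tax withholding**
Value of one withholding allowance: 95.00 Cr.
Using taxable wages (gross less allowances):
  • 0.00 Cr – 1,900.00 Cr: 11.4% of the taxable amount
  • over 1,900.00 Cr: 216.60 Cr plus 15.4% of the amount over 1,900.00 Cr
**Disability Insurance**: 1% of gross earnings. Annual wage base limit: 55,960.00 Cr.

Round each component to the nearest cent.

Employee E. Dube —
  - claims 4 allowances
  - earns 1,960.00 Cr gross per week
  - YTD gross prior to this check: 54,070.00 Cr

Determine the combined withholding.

Territorial Income Tax: taxable = 1,960.00 Cr − 4×95.00 Cr = 1,580.00 Cr
  11.4% × 1,580.00 Cr = 180.12 Cr
Disability Insurance: cap 55,960.00 Cr − YTD 54,070.00 Cr = 1,890.00 Cr subject; 1% × 1,890.00 Cr = 18.90 Cr
Total: 180.12 Cr + 18.90 Cr = 199.02 Cr

199.02 Cr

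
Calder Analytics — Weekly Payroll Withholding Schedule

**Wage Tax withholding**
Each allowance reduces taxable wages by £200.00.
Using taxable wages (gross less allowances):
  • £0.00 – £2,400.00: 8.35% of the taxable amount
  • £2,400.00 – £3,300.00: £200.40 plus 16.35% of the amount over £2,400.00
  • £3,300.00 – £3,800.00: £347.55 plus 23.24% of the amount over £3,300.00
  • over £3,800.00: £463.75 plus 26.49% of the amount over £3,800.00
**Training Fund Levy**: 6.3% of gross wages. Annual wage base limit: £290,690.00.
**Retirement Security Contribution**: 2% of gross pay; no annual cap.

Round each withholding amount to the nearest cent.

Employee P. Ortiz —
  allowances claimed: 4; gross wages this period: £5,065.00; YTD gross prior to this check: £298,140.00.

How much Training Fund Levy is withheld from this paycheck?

£0.00

Training Fund Levy: YTD £298,140.00 ≥ cap £290,690.00 → £0.00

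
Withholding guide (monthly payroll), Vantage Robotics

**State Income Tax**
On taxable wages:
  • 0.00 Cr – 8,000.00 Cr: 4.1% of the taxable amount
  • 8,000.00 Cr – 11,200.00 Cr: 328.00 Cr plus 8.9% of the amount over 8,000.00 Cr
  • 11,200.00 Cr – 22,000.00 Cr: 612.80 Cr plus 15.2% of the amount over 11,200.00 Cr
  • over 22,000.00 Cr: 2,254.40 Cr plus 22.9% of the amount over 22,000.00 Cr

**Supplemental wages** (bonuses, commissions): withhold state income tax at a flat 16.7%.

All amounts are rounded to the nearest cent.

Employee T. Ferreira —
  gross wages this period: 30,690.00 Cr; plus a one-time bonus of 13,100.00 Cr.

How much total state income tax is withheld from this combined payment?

State Income Tax: taxable = 30,690.00 Cr
  2,254.40 Cr + 22.9% × (30,690.00 Cr − 22,000.00 Cr) = 2,254.40 Cr + 22.9% × 8,690.00 Cr = 4,244.41 Cr
Supplemental (16.7% flat on bonus): 16.7% × 13,100.00 Cr = 2,187.70 Cr
Total state income tax: 4,244.41 Cr + 2,187.70 Cr = 6,432.11 Cr

6,432.11 Cr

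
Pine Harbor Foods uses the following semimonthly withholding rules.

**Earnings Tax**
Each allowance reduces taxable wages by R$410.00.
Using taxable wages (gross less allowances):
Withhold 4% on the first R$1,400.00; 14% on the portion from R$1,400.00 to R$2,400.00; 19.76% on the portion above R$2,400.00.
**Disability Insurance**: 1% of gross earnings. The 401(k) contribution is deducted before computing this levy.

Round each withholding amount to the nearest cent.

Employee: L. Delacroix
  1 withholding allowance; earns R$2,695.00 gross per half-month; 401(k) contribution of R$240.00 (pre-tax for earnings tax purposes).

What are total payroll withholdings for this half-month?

Earnings Tax: taxable = R$2,695.00 − R$240.00 − 1×R$410.00 = R$2,045.00
  R$56.00 + 14% × (R$2,045.00 − R$1,400.00) = R$56.00 + 14% × R$645.00 = R$146.30
Disability Insurance: 1% × R$2,455.00 = R$24.55
Total: R$146.30 + R$24.55 = R$170.85

R$170.85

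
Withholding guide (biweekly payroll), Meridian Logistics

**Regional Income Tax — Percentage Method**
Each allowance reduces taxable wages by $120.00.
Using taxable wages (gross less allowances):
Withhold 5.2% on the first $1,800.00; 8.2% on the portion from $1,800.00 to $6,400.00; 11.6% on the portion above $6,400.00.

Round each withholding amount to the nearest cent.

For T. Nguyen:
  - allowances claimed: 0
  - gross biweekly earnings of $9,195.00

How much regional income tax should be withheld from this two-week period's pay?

$795.02

Regional Income Tax: taxable = $9,195.00
  $470.80 + 11.6% × ($9,195.00 − $6,400.00) = $470.80 + 11.6% × $2,795.00 = $795.02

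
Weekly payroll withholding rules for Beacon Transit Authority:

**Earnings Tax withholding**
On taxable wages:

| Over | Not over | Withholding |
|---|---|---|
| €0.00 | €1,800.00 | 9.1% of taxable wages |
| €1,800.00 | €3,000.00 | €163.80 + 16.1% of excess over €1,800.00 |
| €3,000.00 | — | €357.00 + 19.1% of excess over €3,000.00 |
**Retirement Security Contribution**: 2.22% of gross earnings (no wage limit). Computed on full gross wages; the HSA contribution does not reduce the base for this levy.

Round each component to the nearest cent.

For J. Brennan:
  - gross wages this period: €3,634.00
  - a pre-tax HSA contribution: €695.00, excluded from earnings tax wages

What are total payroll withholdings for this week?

Earnings Tax: taxable = €3,634.00 − €695.00 = €2,939.00
  €163.80 + 16.1% × (€2,939.00 − €1,800.00) = €163.80 + 16.1% × €1,139.00 = €347.18
Retirement Security Contribution: 2.22% × €3,634.00 = €80.67
Total: €347.18 + €80.67 = €427.85

€427.85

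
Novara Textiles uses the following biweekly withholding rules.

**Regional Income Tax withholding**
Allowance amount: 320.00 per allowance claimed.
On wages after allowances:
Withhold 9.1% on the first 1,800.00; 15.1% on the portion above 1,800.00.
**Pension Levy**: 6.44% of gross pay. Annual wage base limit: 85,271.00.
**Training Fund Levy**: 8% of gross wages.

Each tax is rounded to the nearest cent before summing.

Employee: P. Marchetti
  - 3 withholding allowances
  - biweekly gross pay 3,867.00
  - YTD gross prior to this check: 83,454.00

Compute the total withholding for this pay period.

757.33

Regional Income Tax: taxable = 3,867.00 − 3×320.00 = 2,907.00
  163.80 + 15.1% × (2,907.00 − 1,800.00) = 163.80 + 15.1% × 1,107.00 = 330.96
Pension Levy: cap 85,271.00 − YTD 83,454.00 = 1,817.00 subject; 6.44% × 1,817.00 = 117.01
Training Fund Levy: 8% × 3,867.00 = 309.36
Total: 330.96 + 117.01 + 309.36 = 757.33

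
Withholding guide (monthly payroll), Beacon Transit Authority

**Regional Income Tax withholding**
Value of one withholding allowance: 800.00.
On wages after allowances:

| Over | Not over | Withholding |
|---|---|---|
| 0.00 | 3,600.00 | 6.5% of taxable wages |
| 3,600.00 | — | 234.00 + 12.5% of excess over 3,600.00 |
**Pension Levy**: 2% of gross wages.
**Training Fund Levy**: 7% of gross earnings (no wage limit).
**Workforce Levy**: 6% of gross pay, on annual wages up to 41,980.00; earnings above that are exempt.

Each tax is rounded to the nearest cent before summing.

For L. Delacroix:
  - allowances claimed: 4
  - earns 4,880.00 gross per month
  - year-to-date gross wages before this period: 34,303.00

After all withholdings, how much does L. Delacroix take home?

Regional Income Tax: taxable = 4,880.00 − 4×800.00 = 1,680.00
  6.5% × 1,680.00 = 109.20
Pension Levy: 2% × 4,880.00 = 97.60
Training Fund Levy: 7% × 4,880.00 = 341.60
Workforce Levy: 6% × 4,880.00 = 292.80
Total withheld: 109.20 + 97.60 + 341.60 + 292.80 = 841.20
Net pay: 4,880.00 − 841.20 = 4,038.80

4,038.80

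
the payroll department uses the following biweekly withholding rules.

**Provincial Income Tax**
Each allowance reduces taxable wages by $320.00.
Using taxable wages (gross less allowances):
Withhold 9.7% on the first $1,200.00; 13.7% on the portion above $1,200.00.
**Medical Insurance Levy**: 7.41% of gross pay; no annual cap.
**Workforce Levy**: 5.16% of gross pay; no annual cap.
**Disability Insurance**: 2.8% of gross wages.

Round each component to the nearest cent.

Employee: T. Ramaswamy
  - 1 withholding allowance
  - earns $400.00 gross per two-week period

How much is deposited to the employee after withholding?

Provincial Income Tax: taxable = $400.00 − 1×$320.00 = $80.00
  9.7% × $80.00 = $7.76
Medical Insurance Levy: 7.41% × $400.00 = $29.64
Workforce Levy: 5.16% × $400.00 = $20.64
Disability Insurance: 2.8% × $400.00 = $11.20
Total withheld: $7.76 + $29.64 + $20.64 + $11.20 = $69.24
Net pay: $400.00 − $69.24 = $330.76

$330.76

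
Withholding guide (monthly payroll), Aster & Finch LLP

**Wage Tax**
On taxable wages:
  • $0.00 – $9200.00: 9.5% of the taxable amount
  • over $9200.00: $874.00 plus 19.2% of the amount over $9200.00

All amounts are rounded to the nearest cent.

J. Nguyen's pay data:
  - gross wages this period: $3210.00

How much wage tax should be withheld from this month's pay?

Wage Tax: taxable = $3210.00
  9.5% × $3210.00 = $304.95

$304.95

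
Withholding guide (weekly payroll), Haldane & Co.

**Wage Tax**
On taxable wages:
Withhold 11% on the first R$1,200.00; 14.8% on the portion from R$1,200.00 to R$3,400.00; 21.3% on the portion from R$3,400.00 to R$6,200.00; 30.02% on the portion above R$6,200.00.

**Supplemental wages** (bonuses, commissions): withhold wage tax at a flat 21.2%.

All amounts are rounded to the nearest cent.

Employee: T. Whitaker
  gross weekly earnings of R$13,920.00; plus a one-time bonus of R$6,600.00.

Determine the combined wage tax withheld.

R$4,770.74

Wage Tax: taxable = R$13,920.00
  R$1,054.00 + 30.02% × (R$13,920.00 − R$6,200.00) = R$1,054.00 + 30.02% × R$7,720.00 = R$3,371.54
Supplemental (21.2% flat on bonus): 21.2% × R$6,600.00 = R$1,399.20
Total wage tax: R$3,371.54 + R$1,399.20 = R$4,770.74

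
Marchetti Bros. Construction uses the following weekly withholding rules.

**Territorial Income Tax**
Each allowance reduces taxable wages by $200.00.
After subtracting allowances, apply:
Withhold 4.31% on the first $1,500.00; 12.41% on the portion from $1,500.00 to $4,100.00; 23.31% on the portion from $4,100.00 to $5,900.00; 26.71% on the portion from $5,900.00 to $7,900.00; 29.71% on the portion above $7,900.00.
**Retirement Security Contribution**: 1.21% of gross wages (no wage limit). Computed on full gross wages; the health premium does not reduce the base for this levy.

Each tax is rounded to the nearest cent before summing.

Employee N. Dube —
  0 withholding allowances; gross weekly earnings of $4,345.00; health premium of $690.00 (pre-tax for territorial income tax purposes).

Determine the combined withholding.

Territorial Income Tax: taxable = $4,345.00 − $690.00 = $3,655.00
  $64.65 + 12.41% × ($3,655.00 − $1,500.00) = $64.65 + 12.41% × $2,155.00 = $332.09
Retirement Security Contribution: 1.21% × $4,345.00 = $52.57
Total: $332.09 + $52.57 = $384.66

$384.66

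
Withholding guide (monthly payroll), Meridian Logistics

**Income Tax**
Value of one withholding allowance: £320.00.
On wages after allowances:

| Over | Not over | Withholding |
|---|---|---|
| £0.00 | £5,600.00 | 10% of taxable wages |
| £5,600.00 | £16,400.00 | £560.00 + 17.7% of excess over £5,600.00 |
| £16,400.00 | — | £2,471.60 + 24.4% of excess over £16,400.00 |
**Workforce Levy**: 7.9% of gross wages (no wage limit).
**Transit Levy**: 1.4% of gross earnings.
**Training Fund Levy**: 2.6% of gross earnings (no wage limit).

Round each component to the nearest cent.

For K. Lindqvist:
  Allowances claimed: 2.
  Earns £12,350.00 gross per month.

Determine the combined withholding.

£3,111.12

Income Tax: taxable = £12,350.00 − 2×£320.00 = £11,710.00
  £560.00 + 17.7% × (£11,710.00 − £5,600.00) = £560.00 + 17.7% × £6,110.00 = £1,641.47
Workforce Levy: 7.9% × £12,350.00 = £975.65
Transit Levy: 1.4% × £12,350.00 = £172.90
Training Fund Levy: 2.6% × £12,350.00 = £321.10
Total: £1,641.47 + £975.65 + £172.90 + £321.10 = £3,111.12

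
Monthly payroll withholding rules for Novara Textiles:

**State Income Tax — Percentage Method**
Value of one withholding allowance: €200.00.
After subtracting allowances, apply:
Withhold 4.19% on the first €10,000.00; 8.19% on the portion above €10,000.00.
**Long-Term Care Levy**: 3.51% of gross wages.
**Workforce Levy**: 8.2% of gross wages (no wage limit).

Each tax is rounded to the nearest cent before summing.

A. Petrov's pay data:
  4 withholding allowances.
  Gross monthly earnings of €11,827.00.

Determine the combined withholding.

State Income Tax: taxable = €11,827.00 − 4×€200.00 = €11,027.00
  €419.00 + 8.19% × (€11,027.00 − €10,000.00) = €419.00 + 8.19% × €1,027.00 = €503.11
Long-Term Care Levy: 3.51% × €11,827.00 = €415.13
Workforce Levy: 8.2% × €11,827.00 = €969.81
Total: €503.11 + €415.13 + €969.81 = €1,888.05

€1,888.05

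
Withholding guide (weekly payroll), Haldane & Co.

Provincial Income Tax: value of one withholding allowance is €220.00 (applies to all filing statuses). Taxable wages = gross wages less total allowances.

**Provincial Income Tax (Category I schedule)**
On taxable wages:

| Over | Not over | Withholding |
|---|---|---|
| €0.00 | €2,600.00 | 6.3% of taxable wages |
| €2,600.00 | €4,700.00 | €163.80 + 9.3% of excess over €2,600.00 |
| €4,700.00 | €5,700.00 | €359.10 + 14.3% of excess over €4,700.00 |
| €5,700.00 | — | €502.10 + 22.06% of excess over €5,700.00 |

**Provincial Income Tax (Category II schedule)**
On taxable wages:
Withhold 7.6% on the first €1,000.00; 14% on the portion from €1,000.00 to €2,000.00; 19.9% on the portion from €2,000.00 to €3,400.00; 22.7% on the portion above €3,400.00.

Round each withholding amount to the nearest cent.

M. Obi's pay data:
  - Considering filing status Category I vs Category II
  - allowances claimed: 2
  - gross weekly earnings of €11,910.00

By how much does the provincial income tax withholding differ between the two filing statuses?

€551.53

Provincial Income Tax (Category I): taxable = €11,910.00 − 2×€220.00 = €11,470.00
  €502.10 + 22.06% × (€11,470.00 − €5,700.00) = €502.10 + 22.06% × €5,770.00 = €1,774.96
Provincial Income Tax (Category II): taxable = €11,910.00 − 2×€220.00 = €11,470.00
  €494.60 + 22.7% × (€11,470.00 − €3,400.00) = €494.60 + 22.7% × €8,070.00 = €2,326.49
Difference: |€1,774.96 − €2,326.49| = €551.53 (higher under Category II)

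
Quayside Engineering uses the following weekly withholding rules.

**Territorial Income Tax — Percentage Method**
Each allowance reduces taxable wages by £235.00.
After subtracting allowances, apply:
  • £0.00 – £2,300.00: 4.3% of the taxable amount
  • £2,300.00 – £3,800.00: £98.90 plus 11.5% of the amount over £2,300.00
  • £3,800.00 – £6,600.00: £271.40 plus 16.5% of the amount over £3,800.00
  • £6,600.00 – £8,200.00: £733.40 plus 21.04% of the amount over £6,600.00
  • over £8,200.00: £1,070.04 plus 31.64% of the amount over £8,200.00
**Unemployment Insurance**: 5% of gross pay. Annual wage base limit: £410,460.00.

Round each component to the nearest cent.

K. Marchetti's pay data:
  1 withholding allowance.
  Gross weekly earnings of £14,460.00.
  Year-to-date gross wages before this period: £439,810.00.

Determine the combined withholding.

Territorial Income Tax: taxable = £14,460.00 − 1×£235.00 = £14,225.00
  £1,070.04 + 31.64% × (£14,225.00 − £8,200.00) = £1,070.04 + 31.64% × £6,025.00 = £2,976.35
Unemployment Insurance: YTD £439,810.00 ≥ cap £410,460.00 → £0.00
Total: £2,976.35 + £0.00 = £2,976.35

£2,976.35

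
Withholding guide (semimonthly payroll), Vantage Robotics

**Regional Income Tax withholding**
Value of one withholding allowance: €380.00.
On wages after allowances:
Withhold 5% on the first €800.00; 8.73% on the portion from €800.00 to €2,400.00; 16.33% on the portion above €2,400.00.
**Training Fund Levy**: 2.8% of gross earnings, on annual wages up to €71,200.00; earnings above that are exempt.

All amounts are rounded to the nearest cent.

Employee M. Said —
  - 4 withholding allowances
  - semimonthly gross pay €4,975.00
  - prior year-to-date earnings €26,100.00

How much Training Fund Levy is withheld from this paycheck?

€139.30

Training Fund Levy: 2.8% × €4,975.00 = €139.30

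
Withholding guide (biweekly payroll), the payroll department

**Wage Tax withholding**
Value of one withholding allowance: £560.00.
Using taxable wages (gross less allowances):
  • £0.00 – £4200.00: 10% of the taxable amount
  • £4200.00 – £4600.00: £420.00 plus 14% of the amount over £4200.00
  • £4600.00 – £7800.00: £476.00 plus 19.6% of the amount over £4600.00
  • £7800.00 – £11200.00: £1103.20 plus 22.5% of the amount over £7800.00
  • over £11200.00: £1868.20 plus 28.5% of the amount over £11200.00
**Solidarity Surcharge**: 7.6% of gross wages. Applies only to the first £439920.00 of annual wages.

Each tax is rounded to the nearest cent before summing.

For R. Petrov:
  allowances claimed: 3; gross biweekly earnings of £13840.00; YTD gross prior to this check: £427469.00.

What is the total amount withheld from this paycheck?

£3088.08

Wage Tax: taxable = £13840.00 − 3×£560.00 = £12160.00
  £1868.20 + 28.5% × (£12160.00 − £11200.00) = £1868.20 + 28.5% × £960.00 = £2141.80
Solidarity Surcharge: cap £439920.00 − YTD £427469.00 = £12451.00 subject; 7.6% × £12451.00 = £946.28
Total: £2141.80 + £946.28 = £3088.08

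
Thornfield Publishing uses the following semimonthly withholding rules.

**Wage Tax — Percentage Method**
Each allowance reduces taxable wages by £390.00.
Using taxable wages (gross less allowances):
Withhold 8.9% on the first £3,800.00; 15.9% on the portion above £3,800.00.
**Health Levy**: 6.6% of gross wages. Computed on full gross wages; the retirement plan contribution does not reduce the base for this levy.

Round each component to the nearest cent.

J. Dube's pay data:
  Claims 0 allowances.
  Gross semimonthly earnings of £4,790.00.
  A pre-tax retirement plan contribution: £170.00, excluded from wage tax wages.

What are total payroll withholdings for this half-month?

£784.72

Wage Tax: taxable = £4,790.00 − £170.00 = £4,620.00
  £338.20 + 15.9% × (£4,620.00 − £3,800.00) = £338.20 + 15.9% × £820.00 = £468.58
Health Levy: 6.6% × £4,790.00 = £316.14
Total: £468.58 + £316.14 = £784.72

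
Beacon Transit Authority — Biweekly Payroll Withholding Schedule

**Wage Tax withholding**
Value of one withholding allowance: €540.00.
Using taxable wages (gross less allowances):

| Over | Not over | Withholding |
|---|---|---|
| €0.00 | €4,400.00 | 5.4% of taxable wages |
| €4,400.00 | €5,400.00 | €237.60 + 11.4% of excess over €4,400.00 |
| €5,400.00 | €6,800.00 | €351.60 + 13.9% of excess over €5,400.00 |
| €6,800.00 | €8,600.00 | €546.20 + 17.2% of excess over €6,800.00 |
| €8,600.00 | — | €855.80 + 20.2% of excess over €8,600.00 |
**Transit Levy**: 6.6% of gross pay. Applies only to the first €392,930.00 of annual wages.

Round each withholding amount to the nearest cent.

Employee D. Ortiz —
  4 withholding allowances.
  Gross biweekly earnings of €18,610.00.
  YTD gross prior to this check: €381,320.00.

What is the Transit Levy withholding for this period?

Transit Levy: cap €392,930.00 − YTD €381,320.00 = €11,610.00 subject; 6.6% × €11,610.00 = €766.26

€766.26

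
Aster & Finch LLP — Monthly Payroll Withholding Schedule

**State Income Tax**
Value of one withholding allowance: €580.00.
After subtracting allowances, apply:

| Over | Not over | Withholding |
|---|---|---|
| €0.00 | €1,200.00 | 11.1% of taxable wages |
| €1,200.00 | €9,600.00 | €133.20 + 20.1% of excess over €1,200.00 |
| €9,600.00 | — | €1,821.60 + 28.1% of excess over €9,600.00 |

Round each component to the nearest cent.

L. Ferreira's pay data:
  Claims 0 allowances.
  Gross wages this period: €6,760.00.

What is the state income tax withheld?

€1,250.76

State Income Tax: taxable = €6,760.00
  €133.20 + 20.1% × (€6,760.00 − €1,200.00) = €133.20 + 20.1% × €5,560.00 = €1,250.76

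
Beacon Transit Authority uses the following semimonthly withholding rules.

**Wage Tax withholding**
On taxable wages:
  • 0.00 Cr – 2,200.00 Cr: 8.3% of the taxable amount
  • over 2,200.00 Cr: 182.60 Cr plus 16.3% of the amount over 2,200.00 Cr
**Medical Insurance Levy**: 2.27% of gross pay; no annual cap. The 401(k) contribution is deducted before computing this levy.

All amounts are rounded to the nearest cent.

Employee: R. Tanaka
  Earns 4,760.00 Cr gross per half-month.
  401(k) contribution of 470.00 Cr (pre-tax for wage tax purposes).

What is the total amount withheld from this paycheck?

Wage Tax: taxable = 4,760.00 Cr − 470.00 Cr = 4,290.00 Cr
  182.60 Cr + 16.3% × (4,290.00 Cr − 2,200.00 Cr) = 182.60 Cr + 16.3% × 2,090.00 Cr = 523.27 Cr
Medical Insurance Levy: 2.27% × 4,290.00 Cr = 97.38 Cr
Total: 523.27 Cr + 97.38 Cr = 620.65 Cr

620.65 Cr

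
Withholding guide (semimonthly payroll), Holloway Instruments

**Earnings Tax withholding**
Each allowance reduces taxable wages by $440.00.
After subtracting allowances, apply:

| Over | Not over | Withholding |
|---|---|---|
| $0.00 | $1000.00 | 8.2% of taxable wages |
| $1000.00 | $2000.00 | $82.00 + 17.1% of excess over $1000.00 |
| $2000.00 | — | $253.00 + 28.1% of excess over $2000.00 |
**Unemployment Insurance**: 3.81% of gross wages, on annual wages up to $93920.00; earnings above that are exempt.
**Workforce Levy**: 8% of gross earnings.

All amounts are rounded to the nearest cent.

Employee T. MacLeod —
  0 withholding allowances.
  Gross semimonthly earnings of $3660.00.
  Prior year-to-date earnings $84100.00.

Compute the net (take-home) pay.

Earnings Tax: taxable = $3660.00
  $253.00 + 28.1% × ($3660.00 − $2000.00) = $253.00 + 28.1% × $1660.00 = $719.46
Unemployment Insurance: 3.81% × $3660.00 = $139.45
Workforce Levy: 8% × $3660.00 = $292.80
Total withheld: $719.46 + $139.45 + $292.80 = $1151.71
Net pay: $3660.00 − $1151.71 = $2508.29

$2508.29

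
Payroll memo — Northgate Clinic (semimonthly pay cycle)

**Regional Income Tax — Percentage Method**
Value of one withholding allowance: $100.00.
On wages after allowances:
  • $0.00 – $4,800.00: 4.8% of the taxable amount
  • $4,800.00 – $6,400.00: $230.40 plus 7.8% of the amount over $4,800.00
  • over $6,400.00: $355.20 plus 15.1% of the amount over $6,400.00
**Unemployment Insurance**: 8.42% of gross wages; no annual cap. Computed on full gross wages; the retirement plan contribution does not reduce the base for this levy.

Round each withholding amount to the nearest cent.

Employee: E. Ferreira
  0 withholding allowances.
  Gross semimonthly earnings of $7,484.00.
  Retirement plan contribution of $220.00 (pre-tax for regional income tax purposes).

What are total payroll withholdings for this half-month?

$1,115.81

Regional Income Tax: taxable = $7,484.00 − $220.00 = $7,264.00
  $355.20 + 15.1% × ($7,264.00 − $6,400.00) = $355.20 + 15.1% × $864.00 = $485.66
Unemployment Insurance: 8.42% × $7,484.00 = $630.15
Total: $485.66 + $630.15 = $1,115.81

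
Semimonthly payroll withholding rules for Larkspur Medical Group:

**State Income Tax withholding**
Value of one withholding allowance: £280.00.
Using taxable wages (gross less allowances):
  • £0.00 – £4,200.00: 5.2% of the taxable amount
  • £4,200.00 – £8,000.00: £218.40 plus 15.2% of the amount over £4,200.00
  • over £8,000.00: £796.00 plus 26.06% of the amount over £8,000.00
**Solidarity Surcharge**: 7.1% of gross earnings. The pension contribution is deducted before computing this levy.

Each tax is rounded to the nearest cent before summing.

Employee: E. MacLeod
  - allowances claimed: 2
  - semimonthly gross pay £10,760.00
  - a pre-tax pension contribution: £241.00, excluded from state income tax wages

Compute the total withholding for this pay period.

State Income Tax: taxable = £10,760.00 − £241.00 − 2×£280.00 = £9,959.00
  £796.00 + 26.06% × (£9,959.00 − £8,000.00) = £796.00 + 26.06% × £1,959.00 = £1,306.52
Solidarity Surcharge: 7.1% × £10,519.00 = £746.85
Total: £1,306.52 + £746.85 = £2,053.37

£2,053.37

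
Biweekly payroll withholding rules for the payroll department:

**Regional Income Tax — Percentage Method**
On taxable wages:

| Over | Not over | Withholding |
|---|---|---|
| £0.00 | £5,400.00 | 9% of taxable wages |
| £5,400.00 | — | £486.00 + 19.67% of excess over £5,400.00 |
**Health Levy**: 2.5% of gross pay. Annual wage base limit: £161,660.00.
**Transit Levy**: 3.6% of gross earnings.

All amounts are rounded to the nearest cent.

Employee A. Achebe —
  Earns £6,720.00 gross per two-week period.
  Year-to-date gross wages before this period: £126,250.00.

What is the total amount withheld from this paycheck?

Regional Income Tax: taxable = £6,720.00
  £486.00 + 19.67% × (£6,720.00 − £5,400.00) = £486.00 + 19.67% × £1,320.00 = £745.64
Health Levy: 2.5% × £6,720.00 = £168.00
Transit Levy: 3.6% × £6,720.00 = £241.92
Total: £745.64 + £168.00 + £241.92 = £1,155.56

£1,155.56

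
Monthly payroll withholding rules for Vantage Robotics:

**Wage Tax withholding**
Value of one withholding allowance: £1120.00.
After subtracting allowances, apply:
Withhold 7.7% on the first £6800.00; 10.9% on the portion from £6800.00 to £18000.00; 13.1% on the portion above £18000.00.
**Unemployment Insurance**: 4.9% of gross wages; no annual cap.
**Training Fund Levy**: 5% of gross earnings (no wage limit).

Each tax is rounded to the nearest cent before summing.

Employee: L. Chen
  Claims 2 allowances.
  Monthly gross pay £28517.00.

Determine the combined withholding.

£5651.87

Wage Tax: taxable = £28517.00 − 2×£1120.00 = £26277.00
  £1744.40 + 13.1% × (£26277.00 − £18000.00) = £1744.40 + 13.1% × £8277.00 = £2828.69
Unemployment Insurance: 4.9% × £28517.00 = £1397.33
Training Fund Levy: 5% × £28517.00 = £1425.85
Total: £2828.69 + £1397.33 + £1425.85 = £5651.87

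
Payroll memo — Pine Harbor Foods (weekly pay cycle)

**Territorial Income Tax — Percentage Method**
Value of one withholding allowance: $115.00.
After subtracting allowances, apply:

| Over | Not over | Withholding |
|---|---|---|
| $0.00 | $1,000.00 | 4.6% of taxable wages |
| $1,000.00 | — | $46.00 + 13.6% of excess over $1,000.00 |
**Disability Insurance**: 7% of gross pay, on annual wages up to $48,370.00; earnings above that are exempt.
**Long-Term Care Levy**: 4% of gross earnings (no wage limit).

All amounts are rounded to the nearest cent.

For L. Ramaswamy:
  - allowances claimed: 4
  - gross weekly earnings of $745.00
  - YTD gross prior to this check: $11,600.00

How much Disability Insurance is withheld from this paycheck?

$52.15

Disability Insurance: 7% × $745.00 = $52.15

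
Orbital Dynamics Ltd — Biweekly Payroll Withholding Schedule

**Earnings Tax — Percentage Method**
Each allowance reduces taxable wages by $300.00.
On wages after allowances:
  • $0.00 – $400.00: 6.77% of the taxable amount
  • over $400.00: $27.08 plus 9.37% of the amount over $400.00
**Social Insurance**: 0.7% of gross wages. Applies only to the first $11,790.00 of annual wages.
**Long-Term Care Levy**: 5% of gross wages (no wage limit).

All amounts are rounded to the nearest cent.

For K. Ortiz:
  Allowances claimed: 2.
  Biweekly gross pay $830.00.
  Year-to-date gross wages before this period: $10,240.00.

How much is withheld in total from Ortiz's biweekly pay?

$62.88

Earnings Tax: taxable = $830.00 − 2×$300.00 = $230.00
  6.77% × $230.00 = $15.57
Social Insurance: 0.7% × $830.00 = $5.81
Long-Term Care Levy: 5% × $830.00 = $41.50
Total: $15.57 + $5.81 + $41.50 = $62.88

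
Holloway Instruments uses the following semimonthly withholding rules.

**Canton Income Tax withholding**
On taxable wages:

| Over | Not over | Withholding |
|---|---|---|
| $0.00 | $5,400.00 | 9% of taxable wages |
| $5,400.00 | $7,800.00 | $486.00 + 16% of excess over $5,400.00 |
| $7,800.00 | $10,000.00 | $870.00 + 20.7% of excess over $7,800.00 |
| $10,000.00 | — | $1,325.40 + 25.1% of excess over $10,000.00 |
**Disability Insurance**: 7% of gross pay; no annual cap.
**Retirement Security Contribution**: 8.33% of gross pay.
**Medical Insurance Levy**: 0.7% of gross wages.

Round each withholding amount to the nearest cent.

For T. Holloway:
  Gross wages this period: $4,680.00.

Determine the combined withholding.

Canton Income Tax: taxable = $4,680.00
  9% × $4,680.00 = $421.20
Disability Insurance: 7% × $4,680.00 = $327.60
Retirement Security Contribution: 8.33% × $4,680.00 = $389.84
Medical Insurance Levy: 0.7% × $4,680.00 = $32.76
Total: $421.20 + $327.60 + $389.84 + $32.76 = $1,171.40

$1,171.40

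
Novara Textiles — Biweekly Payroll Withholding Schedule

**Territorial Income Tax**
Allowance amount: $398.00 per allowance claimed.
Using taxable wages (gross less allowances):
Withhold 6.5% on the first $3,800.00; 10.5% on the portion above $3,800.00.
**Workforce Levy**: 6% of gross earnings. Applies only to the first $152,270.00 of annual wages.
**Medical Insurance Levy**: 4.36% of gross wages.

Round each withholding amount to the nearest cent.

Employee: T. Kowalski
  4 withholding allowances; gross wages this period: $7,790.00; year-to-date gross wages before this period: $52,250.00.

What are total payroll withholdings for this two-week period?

Territorial Income Tax: taxable = $7,790.00 − 4×$398.00 = $6,198.00
  $247.00 + 10.5% × ($6,198.00 − $3,800.00) = $247.00 + 10.5% × $2,398.00 = $498.79
Workforce Levy: 6% × $7,790.00 = $467.40
Medical Insurance Levy: 4.36% × $7,790.00 = $339.64
Total: $498.79 + $467.40 + $339.64 = $1,305.83

$1,305.83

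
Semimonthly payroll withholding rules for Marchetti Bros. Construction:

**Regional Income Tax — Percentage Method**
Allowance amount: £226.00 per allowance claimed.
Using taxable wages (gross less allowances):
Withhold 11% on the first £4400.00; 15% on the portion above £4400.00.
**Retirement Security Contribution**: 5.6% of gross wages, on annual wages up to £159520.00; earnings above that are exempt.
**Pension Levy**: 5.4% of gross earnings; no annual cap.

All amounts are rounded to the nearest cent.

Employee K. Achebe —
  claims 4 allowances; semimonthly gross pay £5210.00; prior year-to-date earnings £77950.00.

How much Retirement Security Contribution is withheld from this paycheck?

Retirement Security Contribution: 5.6% × £5210.00 = £291.76

£291.76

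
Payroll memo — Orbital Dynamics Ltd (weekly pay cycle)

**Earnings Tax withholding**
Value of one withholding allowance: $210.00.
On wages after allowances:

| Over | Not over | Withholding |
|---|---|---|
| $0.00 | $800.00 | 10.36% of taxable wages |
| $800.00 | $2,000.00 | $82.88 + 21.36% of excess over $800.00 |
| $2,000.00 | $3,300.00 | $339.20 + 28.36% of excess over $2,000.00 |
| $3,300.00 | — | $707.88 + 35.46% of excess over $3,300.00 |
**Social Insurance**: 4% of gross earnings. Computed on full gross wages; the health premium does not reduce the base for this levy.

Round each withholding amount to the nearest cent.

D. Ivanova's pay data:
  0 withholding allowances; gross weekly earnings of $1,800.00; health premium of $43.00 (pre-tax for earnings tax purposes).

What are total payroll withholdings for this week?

$359.30

Earnings Tax: taxable = $1,800.00 − $43.00 = $1,757.00
  $82.88 + 21.36% × ($1,757.00 − $800.00) = $82.88 + 21.36% × $957.00 = $287.30
Social Insurance: 4% × $1,800.00 = $72.00
Total: $287.30 + $72.00 = $359.30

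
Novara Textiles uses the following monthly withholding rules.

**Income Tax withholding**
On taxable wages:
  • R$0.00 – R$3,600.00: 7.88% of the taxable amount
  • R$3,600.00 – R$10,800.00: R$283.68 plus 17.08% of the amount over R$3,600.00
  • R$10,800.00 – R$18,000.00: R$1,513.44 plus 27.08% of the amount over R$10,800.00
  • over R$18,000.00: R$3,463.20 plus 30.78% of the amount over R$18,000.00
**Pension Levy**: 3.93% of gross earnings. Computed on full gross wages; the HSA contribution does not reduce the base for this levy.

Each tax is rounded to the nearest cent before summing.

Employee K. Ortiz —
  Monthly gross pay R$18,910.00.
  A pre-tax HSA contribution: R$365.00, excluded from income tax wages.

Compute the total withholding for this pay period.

R$4,374.11

Income Tax: taxable = R$18,910.00 − R$365.00 = R$18,545.00
  R$3,463.20 + 30.78% × (R$18,545.00 − R$18,000.00) = R$3,463.20 + 30.78% × R$545.00 = R$3,630.95
Pension Levy: 3.93% × R$18,910.00 = R$743.16
Total: R$3,630.95 + R$743.16 = R$4,374.11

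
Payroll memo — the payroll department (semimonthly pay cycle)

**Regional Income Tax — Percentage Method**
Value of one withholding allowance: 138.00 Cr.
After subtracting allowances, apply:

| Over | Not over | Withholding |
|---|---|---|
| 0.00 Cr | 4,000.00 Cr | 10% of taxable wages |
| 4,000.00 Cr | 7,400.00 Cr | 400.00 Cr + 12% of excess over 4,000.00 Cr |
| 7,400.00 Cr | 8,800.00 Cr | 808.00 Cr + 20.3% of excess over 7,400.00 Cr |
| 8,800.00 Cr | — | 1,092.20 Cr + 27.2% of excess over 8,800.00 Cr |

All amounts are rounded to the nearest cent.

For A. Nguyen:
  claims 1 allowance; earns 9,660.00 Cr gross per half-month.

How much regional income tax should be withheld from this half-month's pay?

Regional Income Tax: taxable = 9,660.00 Cr − 1×138.00 Cr = 9,522.00 Cr
  1,092.20 Cr + 27.2% × (9,522.00 Cr − 8,800.00 Cr) = 1,092.20 Cr + 27.2% × 722.00 Cr = 1,288.58 Cr

1,288.58 Cr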